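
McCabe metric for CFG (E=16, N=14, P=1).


Formula: V(G) = E - N + 2P
V(G) = 16 - 14 + 2*1
V(G) = 2 + 2
V(G) = 4

4


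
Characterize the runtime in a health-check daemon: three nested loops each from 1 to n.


Reasoning: three levels of nesting over n
Complexity: O(n^3)

O(n^3)


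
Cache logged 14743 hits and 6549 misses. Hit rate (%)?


Formula: hit rate = hits / (hits + misses) * 100
hit rate = 14743 / (14743 + 6549) * 100
hit rate = 14743 / 21292 * 100
hit rate = 69.24%

69.24%


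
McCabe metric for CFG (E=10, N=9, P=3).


Formula: V(G) = E - N + 2P
V(G) = 10 - 9 + 2*3
V(G) = 1 + 6
V(G) = 7

7


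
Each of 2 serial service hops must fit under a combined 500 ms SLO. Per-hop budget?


Formula: per_stage = total_budget / stages
per_stage = 500 / 2
per_stage = 250.0 ms

250.0 ms


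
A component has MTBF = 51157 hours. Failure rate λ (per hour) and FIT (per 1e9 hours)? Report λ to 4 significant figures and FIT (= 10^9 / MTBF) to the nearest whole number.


Formula: λ = 1 / MTBF; FIT = λ × 1e9 = 1e9 / MTBF
λ = 1 / 51157 ≈ 1.955e-05 failures/hour
FIT = 1e9 / 51157 ≈ 19548 failures per 1e9 hours (nearest whole number)

λ = 1.955e-05 /h, FIT = 19548


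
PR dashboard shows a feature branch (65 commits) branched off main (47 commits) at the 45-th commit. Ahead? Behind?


Common ancestor: commit #45
feature commits after divergence: 65 - 45 = 20
main commits after divergence: 47 - 45 = 2
feature is 20 commits ahead of main
main is 2 commits ahead of feature

feature ahead: 20, main ahead: 2


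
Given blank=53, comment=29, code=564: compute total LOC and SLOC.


Total LOC = blank + comment + code
Total LOC = 53 + 29 + 564 = 646
SLOC (source only) = code = 564

Total LOC: 646, SLOC: 564


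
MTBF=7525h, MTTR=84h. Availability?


Availability = MTBF / (MTBF + MTTR)
Availability = 7525 / (7525 + 84)
Availability = 7525 / 7609
Availability = 98.896%

98.896%


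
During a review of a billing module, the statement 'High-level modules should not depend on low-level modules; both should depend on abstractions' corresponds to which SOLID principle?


This describes the Dependency Inversion Principle (DIP)

Dependency Inversion Principle (DIP)


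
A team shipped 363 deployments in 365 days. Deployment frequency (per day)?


Formula: deployments per day = releases / days
= 363 / 365
= 0.995 deploys/day
(equivalently, 6.96 deploys/week)

0.995 deploys/day


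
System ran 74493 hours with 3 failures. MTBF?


Formula: MTBF = Total operating time / Number of failures
MTBF = 74493 / 3
MTBF = 24831.0 hours

24831.0 hours


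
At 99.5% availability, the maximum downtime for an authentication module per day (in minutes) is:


Formula: allowed downtime = period * (100 - SLA) / 100
Period (day) = 1440 minutes
Unavailability fraction = (100 - 99.5) / 100
Allowed downtime = 1440 * (100 - 99.5) / 100
Allowed downtime = 7.2 minutes

7.2 minutes


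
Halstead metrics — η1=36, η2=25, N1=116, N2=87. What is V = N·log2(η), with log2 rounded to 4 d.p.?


Formula: V = N * log2(η), where N = N1 + N2 and η = η1 + η2
η = 36 + 25 = 61
N = 116 + 87 = 203
log2(61) ≈ 5.9307
V = 203 * 5.9307 = 1203.93

1203.93


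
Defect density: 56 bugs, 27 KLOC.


Defect density = defects / KLOC
Defect density = 56 / 27
Defect density = 2.074 defects/KLOC

2.074 defects/KLOC


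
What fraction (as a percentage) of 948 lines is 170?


Coverage = covered / total * 100
Coverage = 170 / 948 * 100
Coverage = 17.93%

17.93%


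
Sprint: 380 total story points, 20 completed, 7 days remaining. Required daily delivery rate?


Formula: Required rate = Remaining points / Days left
Remaining = 380 - 20 = 360 points
Required rate = 360 / 7 = 51.43 points/day

51.43 points/day


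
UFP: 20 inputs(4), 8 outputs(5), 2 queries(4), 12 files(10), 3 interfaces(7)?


UFP = EI*4 + EO*5 + EQ*4 + ILF*10 + EIF*7
UFP = 20*4 + 8*5 + 2*4 + 12*10 + 3*7
UFP = 80 + 40 + 8 + 120 + 21
UFP = 269

269


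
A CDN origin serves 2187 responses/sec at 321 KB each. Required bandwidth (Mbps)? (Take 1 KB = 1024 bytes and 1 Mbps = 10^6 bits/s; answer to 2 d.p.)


Formula: Mbps = payload_bytes * RPS * 8 / 1e6
Payload per request = 321 KB = 321 * 1024 = 328704 bytes
Total bytes/sec = 328704 * 2187 = 718875648
Total bits/sec = 718875648 * 8 = 5751005184
Mbps = 5751005184 / 1e6 = 5751.01

5751.01 Mbps


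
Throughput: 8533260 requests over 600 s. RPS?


Formula: throughput = requests / seconds
throughput = 8533260 / 600
throughput = 14222.1 requests/second

14222.1 requests/second


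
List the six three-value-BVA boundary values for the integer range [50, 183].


Range: [50, 183]
Boundaries: just below min, min, min+1, max-1, max, just above max
Values: [49, 50, 51, 182, 183, 184]

[49, 50, 51, 182, 183, 184]


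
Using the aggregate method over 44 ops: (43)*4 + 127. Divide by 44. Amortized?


Formula: Amortized cost = Total cost / Operations
Total cost = (43 * 4) + (1 * 127)
Total cost = 172 + 127 = 299
Amortized = 299 / 44 = 6.7955

6.7955


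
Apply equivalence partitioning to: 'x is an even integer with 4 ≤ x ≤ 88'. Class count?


Constraint: even integers in [4, 88]
Class 1: x < 4 — out-of-range invalid
Class 2: x in [4,88] but odd — wrong type invalid
Class 3: x in [4,88] and even — valid
Class 4: x > 88 — out-of-range invalid
Total equivalence classes: 4

4 equivalence classes


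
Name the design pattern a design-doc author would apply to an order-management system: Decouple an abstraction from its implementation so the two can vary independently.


This matches the Bridge pattern

Bridge


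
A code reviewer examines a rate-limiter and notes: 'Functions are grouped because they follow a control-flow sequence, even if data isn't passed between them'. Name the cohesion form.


Reasoning: Grouped by order of execution within a routine, not by data flow
Type: Procedural cohesion

Procedural cohesion


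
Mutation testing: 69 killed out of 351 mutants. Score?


Mutation score = killed / total * 100
Mutation score = 69 / 351 * 100
Mutation score = 19.66%

19.66%


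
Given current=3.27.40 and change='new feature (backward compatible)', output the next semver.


Current: 3.27.40
Change category: 'new feature (backward compatible)' → minor bump
SemVer rule: minor bump → increment MINOR, reset PATCH to 0 (MAJOR unchanged)
New: 3.28.0

3.28.0


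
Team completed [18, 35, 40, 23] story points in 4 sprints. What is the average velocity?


Formula: Avg velocity = Total points / Number of sprints
Points: [18, 35, 40, 23]
Sum = 18 + 35 + 40 + 23 = 116
Avg velocity = 116 / 4 = 29.0 points/sprint

29.0 points/sprint


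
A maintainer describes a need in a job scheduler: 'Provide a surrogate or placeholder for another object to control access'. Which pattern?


This matches the Proxy pattern

Proxy


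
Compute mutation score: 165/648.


Mutation score = killed / total * 100
Mutation score = 165 / 648 * 100
Mutation score = 25.46%

25.46%


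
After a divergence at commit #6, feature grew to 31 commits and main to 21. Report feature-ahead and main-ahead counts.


Common ancestor: commit #6
feature commits after divergence: 31 - 6 = 25
main commits after divergence: 21 - 6 = 15
feature is 25 commits ahead of main
main is 15 commits ahead of feature

feature ahead: 25, main ahead: 15


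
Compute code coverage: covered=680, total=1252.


Coverage = covered / total * 100
Coverage = 680 / 1252 * 100
Coverage = 54.31%

54.31%


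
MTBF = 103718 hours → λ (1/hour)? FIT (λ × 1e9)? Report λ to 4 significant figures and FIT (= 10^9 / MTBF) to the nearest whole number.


Formula: λ = 1 / MTBF; FIT = λ × 1e9 = 1e9 / MTBF
λ = 1 / 103718 ≈ 9.642e-06 failures/hour
FIT = 1e9 / 103718 ≈ 9642 failures per 1e9 hours (nearest whole number)

λ = 9.642e-06 /h, FIT = 9642


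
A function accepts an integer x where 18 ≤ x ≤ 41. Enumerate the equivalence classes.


Valid range: [18, 41]
Class 1: x < 18 — invalid
Class 2: 18 ≤ x ≤ 41 — valid
Class 3: x > 41 — invalid
Total equivalence classes: 3

3 equivalence classes


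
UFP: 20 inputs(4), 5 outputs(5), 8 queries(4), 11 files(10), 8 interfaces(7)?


UFP = EI*4 + EO*5 + EQ*4 + ILF*10 + EIF*7
UFP = 20*4 + 5*5 + 8*4 + 11*10 + 8*7
UFP = 80 + 25 + 32 + 110 + 56
UFP = 303

303


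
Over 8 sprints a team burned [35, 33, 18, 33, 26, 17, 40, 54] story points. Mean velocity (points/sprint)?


Formula: Avg velocity = Total points / Number of sprints
Points: [35, 33, 18, 33, 26, 17, 40, 54]
Sum = 35 + 33 + 18 + 33 + 26 + 17 + 40 + 54 = 256
Avg velocity = 256 / 8 = 32.0 points/sprint

32.0 points/sprint


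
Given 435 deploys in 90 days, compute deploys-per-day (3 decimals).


Formula: deployments per day = releases / days
= 435 / 90
= 4.833 deploys/day
(equivalently, 33.83 deploys/week)

4.833 deploys/day


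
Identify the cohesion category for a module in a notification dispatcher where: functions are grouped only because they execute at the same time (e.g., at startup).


Reasoning: Related by timing only
Type: Temporal cohesion

Temporal cohesion


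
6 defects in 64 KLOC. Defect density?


Defect density = defects / KLOC
Defect density = 6 / 64
Defect density = 0.094 defects/KLOC

0.094 defects/KLOC


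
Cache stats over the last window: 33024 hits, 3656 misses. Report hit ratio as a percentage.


Formula: hit rate = hits / (hits + misses) * 100
hit rate = 33024 / (33024 + 3656) * 100
hit rate = 33024 / 36680 * 100
hit rate = 90.03%

90.03%


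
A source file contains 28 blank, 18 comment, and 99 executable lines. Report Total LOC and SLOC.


Total LOC = blank + comment + code
Total LOC = 28 + 18 + 99 = 145
SLOC (source only) = code = 99

Total LOC: 145, SLOC: 99


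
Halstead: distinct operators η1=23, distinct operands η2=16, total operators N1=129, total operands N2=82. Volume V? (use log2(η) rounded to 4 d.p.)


Formula: V = N * log2(η), where N = N1 + N2 and η = η1 + η2
η = 23 + 16 = 39
N = 129 + 82 = 211
log2(39) ≈ 5.2854
V = 211 * 5.2854 = 1115.22

1115.22


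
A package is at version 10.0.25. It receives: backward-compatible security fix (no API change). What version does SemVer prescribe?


Current: 10.0.25
Change category: 'backward-compatible security fix (no API change)' → patch bump
SemVer rule: patch bump → increment PATCH (MAJOR and MINOR unchanged)
New: 10.0.26

10.0.26


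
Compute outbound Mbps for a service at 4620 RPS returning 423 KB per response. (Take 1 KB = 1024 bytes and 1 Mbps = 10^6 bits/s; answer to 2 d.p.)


Formula: Mbps = payload_bytes * RPS * 8 / 1e6
Payload per request = 423 KB = 423 * 1024 = 433152 bytes
Total bytes/sec = 433152 * 4620 = 2001162240
Total bits/sec = 2001162240 * 8 = 16009297920
Mbps = 16009297920 / 1e6 = 16009.3

16009.3 Mbps


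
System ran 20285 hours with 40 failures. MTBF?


Formula: MTBF = Total operating time / Number of failures
MTBF = 20285 / 40
MTBF = 507.13 hours

507.13 hours


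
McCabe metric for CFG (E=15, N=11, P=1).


Formula: V(G) = E - N + 2P
V(G) = 15 - 11 + 2*1
V(G) = 4 + 2
V(G) = 6

6


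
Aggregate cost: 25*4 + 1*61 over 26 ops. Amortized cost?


Formula: Amortized cost = Total cost / Operations
Total cost = (25 * 4) + (1 * 61)
Total cost = 100 + 61 = 161
Amortized = 161 / 26 = 6.1923

6.1923


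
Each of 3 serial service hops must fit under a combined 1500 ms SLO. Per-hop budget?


Formula: per_stage = total_budget / stages
per_stage = 1500 / 3
per_stage = 500.0 ms

500.0 ms


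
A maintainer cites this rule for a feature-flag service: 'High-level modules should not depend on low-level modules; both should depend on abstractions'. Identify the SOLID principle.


This describes the Dependency Inversion Principle (DIP)

Dependency Inversion Principle (DIP)


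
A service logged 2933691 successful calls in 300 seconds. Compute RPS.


Formula: throughput = requests / seconds
throughput = 2933691 / 300
throughput = 9778.97 requests/second

9778.97 requests/second


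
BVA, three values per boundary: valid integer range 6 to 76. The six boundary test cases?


Range: [6, 76]
Boundaries: just below min, min, min+1, max-1, max, just above max
Values: [5, 6, 7, 75, 76, 77]

[5, 6, 7, 75, 76, 77]


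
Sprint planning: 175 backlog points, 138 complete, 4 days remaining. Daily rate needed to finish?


Formula: Required rate = Remaining points / Days left
Remaining = 175 - 138 = 37 points
Required rate = 37 / 4 = 9.25 points/day

9.25 points/day


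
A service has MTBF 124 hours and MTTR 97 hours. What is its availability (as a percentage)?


Availability = MTBF / (MTBF + MTTR)
Availability = 124 / (124 + 97)
Availability = 124 / 221
Availability = 56.1086%

56.1086%


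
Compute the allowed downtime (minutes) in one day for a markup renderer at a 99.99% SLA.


Formula: allowed downtime = period * (100 - SLA) / 100
Period (day) = 1440 minutes
Unavailability fraction = (100 - 99.99) / 100
Allowed downtime = 1440 * (100 - 99.99) / 100
Allowed downtime = 0.144 minutes

0.144 minutes


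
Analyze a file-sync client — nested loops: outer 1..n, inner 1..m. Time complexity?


Reasoning: product of independent bounds
Complexity: O(n*m)

O(n*m)


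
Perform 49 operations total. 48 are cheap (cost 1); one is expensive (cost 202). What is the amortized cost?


Formula: Amortized cost = Total cost / Operations
Total cost = (48 * 1) + (1 * 202)
Total cost = 48 + 202 = 250
Amortized = 250 / 49 = 5.102

5.102


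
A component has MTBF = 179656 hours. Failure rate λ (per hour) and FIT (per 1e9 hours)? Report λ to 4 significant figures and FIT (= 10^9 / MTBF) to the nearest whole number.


Formula: λ = 1 / MTBF; FIT = λ × 1e9 = 1e9 / MTBF
λ = 1 / 179656 ≈ 5.566e-06 failures/hour
FIT = 1e9 / 179656 ≈ 5566 failures per 1e9 hours (nearest whole number)

λ = 5.566e-06 /h, FIT = 5566


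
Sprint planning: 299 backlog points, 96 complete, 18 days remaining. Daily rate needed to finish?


Formula: Required rate = Remaining points / Days left
Remaining = 299 - 96 = 203 points
Required rate = 203 / 18 = 11.28 points/day

11.28 points/day


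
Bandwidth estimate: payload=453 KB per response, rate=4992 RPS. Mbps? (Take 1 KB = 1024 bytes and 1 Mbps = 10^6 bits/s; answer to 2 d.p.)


Formula: Mbps = payload_bytes * RPS * 8 / 1e6
Payload per request = 453 KB = 453 * 1024 = 463872 bytes
Total bytes/sec = 463872 * 4992 = 2315649024
Total bits/sec = 2315649024 * 8 = 18525192192
Mbps = 18525192192 / 1e6 = 18525.19

18525.19 Mbps


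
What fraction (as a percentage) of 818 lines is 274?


Coverage = covered / total * 100
Coverage = 274 / 818 * 100
Coverage = 33.5%

33.5%


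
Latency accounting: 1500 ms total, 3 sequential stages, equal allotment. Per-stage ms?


Formula: per_stage = total_budget / stages
per_stage = 1500 / 3
per_stage = 500.0 ms

500.0 ms


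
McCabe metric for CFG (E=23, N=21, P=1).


Formula: V(G) = E - N + 2P
V(G) = 23 - 21 + 2*1
V(G) = 2 + 2
V(G) = 4

4


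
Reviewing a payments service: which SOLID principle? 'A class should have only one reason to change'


This describes the Single Responsibility Principle (SRP)

Single Responsibility Principle (SRP)


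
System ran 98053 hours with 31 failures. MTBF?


Formula: MTBF = Total operating time / Number of failures
MTBF = 98053 / 31
MTBF = 3163.0 hours

3163.0 hours


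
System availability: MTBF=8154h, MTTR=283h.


Availability = MTBF / (MTBF + MTTR)
Availability = 8154 / (8154 + 283)
Availability = 8154 / 8437
Availability = 96.6457%

96.6457%


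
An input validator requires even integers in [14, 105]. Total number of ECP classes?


Constraint: even integers in [14, 105]
Class 1: x < 14 — out-of-range invalid
Class 2: x in [14,105] but odd — wrong type invalid
Class 3: x in [14,105] and even — valid
Class 4: x > 105 — out-of-range invalid
Total equivalence classes: 4

4 equivalence classes


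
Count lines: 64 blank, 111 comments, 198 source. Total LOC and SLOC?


Total LOC = blank + comment + code
Total LOC = 64 + 111 + 198 = 373
SLOC (source only) = code = 198

Total LOC: 373, SLOC: 198


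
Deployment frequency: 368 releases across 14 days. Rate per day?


Formula: deployments per day = releases / days
= 368 / 14
= 26.286 deploys/day
(equivalently, 184.0 deploys/week)

26.286 deploys/day


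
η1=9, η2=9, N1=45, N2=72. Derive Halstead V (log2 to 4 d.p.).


Formula: V = N * log2(η), where N = N1 + N2 and η = η1 + η2
η = 9 + 9 = 18
N = 45 + 72 = 117
log2(18) ≈ 4.1699
V = 117 * 4.1699 = 487.88

487.88


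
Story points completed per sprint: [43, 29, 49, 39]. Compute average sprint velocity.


Formula: Avg velocity = Total points / Number of sprints
Points: [43, 29, 49, 39]
Sum = 43 + 29 + 49 + 39 = 160
Avg velocity = 160 / 4 = 40.0 points/sprint

40.0 points/sprint


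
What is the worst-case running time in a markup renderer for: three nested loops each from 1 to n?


Reasoning: three levels of nesting over n
Complexity: O(n^3)

O(n^3)


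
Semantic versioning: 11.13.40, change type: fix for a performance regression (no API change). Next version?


Current: 11.13.40
Change category: 'fix for a performance regression (no API change)' → patch bump
SemVer rule: patch bump → increment PATCH (MAJOR and MINOR unchanged)
New: 11.13.41

11.13.41


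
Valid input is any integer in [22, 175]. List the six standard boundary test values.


Range: [22, 175]
Boundaries: just below min, min, min+1, max-1, max, just above max
Values: [21, 22, 23, 174, 175, 176]

[21, 22, 23, 174, 175, 176]


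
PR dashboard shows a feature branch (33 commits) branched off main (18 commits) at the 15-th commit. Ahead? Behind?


Common ancestor: commit #15
feature commits after divergence: 33 - 15 = 18
main commits after divergence: 18 - 15 = 3
feature is 18 commits ahead of main
main is 3 commits ahead of feature

feature ahead: 18, main ahead: 3


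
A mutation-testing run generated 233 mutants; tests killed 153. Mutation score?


Mutation score = killed / total * 100
Mutation score = 153 / 233 * 100
Mutation score = 65.67%

65.67%


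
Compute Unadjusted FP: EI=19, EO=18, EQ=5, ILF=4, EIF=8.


UFP = EI*4 + EO*5 + EQ*4 + ILF*10 + EIF*7
UFP = 19*4 + 18*5 + 5*4 + 4*10 + 8*7
UFP = 76 + 90 + 20 + 40 + 56
UFP = 282

282


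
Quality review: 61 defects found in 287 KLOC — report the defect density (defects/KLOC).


Defect density = defects / KLOC
Defect density = 61 / 287
Defect density = 0.213 defects/KLOC

0.213 defects/KLOC


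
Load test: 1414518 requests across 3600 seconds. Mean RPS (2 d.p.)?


Formula: throughput = requests / seconds
throughput = 1414518 / 3600
throughput = 392.92 requests/second

392.92 requests/second


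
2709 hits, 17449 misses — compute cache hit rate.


Formula: hit rate = hits / (hits + misses) * 100
hit rate = 2709 / (2709 + 17449) * 100
hit rate = 2709 / 20158 * 100
hit rate = 13.44%

13.44%


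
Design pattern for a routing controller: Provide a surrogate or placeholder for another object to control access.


This matches the Proxy pattern

Proxy


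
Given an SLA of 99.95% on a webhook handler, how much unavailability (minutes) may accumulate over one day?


Formula: allowed downtime = period * (100 - SLA) / 100
Period (day) = 1440 minutes
Unavailability fraction = (100 - 99.95) / 100
Allowed downtime = 1440 * (100 - 99.95) / 100
Allowed downtime = 0.72 minutes

0.72 minutes


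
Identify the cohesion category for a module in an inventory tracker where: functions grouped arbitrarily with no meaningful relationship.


Reasoning: Worst: random grouping
Type: Coincidental cohesion

Coincidental cohesion


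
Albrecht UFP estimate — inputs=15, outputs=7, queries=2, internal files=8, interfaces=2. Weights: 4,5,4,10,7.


UFP = EI*4 + EO*5 + EQ*4 + ILF*10 + EIF*7
UFP = 15*4 + 7*5 + 2*4 + 8*10 + 2*7
UFP = 60 + 35 + 8 + 80 + 14
UFP = 197

197


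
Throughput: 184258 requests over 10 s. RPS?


Formula: throughput = requests / seconds
throughput = 184258 / 10
throughput = 18425.8 requests/second

18425.8 requests/second


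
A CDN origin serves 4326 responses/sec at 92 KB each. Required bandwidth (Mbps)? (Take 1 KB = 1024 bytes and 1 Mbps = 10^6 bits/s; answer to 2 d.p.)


Formula: Mbps = payload_bytes * RPS * 8 / 1e6
Payload per request = 92 KB = 92 * 1024 = 94208 bytes
Total bytes/sec = 94208 * 4326 = 407543808
Total bits/sec = 407543808 * 8 = 3260350464
Mbps = 3260350464 / 1e6 = 3260.35

3260.35 Mbps


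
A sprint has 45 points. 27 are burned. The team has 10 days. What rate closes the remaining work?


Formula: Required rate = Remaining points / Days left
Remaining = 45 - 27 = 18 points
Required rate = 18 / 10 = 1.8 points/day

1.8 points/day


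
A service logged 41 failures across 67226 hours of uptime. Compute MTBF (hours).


Formula: MTBF = Total operating time / Number of failures
MTBF = 67226 / 41
MTBF = 1639.66 hours

1639.66 hours


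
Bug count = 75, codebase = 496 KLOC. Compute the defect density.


Defect density = defects / KLOC
Defect density = 75 / 496
Defect density = 0.151 defects/KLOC

0.151 defects/KLOC


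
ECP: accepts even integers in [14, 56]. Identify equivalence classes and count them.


Constraint: even integers in [14, 56]
Class 1: x < 14 — out-of-range invalid
Class 2: x in [14,56] but odd — wrong type invalid
Class 3: x in [14,56] and even — valid
Class 4: x > 56 — out-of-range invalid
Total equivalence classes: 4

4 equivalence classes


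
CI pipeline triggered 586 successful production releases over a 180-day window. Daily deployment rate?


Formula: deployments per day = releases / days
= 586 / 180
= 3.256 deploys/day
(equivalently, 22.79 deploys/week)

3.256 deploys/day


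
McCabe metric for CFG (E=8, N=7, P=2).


Formula: V(G) = E - N + 2P
V(G) = 8 - 7 + 2*2
V(G) = 1 + 4
V(G) = 5

5


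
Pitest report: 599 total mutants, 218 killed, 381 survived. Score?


Mutation score = killed / total * 100
Mutation score = 218 / 599 * 100
Mutation score = 36.39%

36.39%


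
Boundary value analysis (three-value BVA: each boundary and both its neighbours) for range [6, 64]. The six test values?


Range: [6, 64]
Boundaries: just below min, min, min+1, max-1, max, just above max
Values: [5, 6, 7, 63, 64, 65]

[5, 6, 7, 63, 64, 65]


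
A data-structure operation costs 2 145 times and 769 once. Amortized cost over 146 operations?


Formula: Amortized cost = Total cost / Operations
Total cost = (145 * 2) + (1 * 769)
Total cost = 290 + 769 = 1059
Amortized = 1059 / 146 = 7.2534

7.2534


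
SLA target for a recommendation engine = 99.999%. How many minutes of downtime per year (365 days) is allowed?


Formula: allowed downtime = period * (100 - SLA) / 100
Period (year (365 days)) = 525600 minutes
Unavailability fraction = (100 - 99.999) / 100
Allowed downtime = 525600 * (100 - 99.999) / 100
Allowed downtime = 5.256 minutes

5.256 minutes


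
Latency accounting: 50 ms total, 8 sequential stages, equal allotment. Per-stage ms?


Formula: per_stage = total_budget / stages
per_stage = 50 / 8
per_stage = 6.25 ms

6.25 ms


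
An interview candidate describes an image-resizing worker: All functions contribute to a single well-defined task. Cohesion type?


Reasoning: Best: single purpose
Type: Functional cohesion

Functional cohesion


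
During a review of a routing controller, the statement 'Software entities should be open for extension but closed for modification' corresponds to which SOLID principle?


This describes the Open/Closed Principle (OCP)

Open/Closed Principle (OCP)


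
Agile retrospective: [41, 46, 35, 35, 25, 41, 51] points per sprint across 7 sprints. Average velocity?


Formula: Avg velocity = Total points / Number of sprints
Points: [41, 46, 35, 35, 25, 41, 51]
Sum = 41 + 46 + 35 + 35 + 25 + 41 + 51 = 274
Avg velocity = 274 / 7 = 39.14 points/sprint

39.14 points/sprint


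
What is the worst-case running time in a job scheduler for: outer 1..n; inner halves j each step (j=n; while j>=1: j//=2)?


Reasoning: n times log n
Complexity: O(n log n)

O(n log n)


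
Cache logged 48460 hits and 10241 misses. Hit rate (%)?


Formula: hit rate = hits / (hits + misses) * 100
hit rate = 48460 / (48460 + 10241) * 100
hit rate = 48460 / 58701 * 100
hit rate = 82.55%

82.55%


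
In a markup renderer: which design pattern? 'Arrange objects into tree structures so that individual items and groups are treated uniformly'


This matches the Composite pattern

Composite


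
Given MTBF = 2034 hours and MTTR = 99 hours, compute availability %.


Availability = MTBF / (MTBF + MTTR)
Availability = 2034 / (2034 + 99)
Availability = 2034 / 2133
Availability = 95.3586%

95.3586%


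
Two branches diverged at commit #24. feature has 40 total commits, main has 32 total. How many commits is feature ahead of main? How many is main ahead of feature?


Common ancestor: commit #24
feature commits after divergence: 40 - 24 = 16
main commits after divergence: 32 - 24 = 8
feature is 16 commits ahead of main
main is 8 commits ahead of feature

feature ahead: 16, main ahead: 8


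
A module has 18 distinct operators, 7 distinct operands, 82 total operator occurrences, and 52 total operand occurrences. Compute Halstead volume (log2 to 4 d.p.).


Formula: V = N * log2(η), where N = N1 + N2 and η = η1 + η2
η = 18 + 7 = 25
N = 82 + 52 = 134
log2(25) ≈ 4.6439
V = 134 * 4.6439 = 622.28

622.28


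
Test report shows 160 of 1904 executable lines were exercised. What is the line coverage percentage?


Coverage = covered / total * 100
Coverage = 160 / 1904 * 100
Coverage = 8.4%

8.4%


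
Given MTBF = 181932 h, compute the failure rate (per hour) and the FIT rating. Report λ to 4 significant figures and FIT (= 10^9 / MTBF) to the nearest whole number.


Formula: λ = 1 / MTBF; FIT = λ × 1e9 = 1e9 / MTBF
λ = 1 / 181932 ≈ 5.497e-06 failures/hour
FIT = 1e9 / 181932 ≈ 5497 failures per 1e9 hours (nearest whole number)

λ = 5.497e-06 /h, FIT = 5497


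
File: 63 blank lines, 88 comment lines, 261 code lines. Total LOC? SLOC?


Total LOC = blank + comment + code
Total LOC = 63 + 88 + 261 = 412
SLOC (source only) = code = 261

Total LOC: 412, SLOC: 261


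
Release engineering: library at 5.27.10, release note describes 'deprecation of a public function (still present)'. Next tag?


Current: 5.27.10
Change category: 'deprecation of a public function (still present)' → minor bump
SemVer rule: minor bump → increment MINOR, reset PATCH to 0 (MAJOR unchanged)
New: 5.28.0

5.28.0


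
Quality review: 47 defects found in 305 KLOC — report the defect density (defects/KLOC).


Defect density = defects / KLOC
Defect density = 47 / 305
Defect density = 0.154 defects/KLOC

0.154 defects/KLOC


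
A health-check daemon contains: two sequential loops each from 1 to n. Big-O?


Reasoning: sequential dominates: O(n) + O(n) = O(n)
Complexity: O(n)

O(n)


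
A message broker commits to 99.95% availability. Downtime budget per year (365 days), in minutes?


Formula: allowed downtime = period * (100 - SLA) / 100
Period (year (365 days)) = 525600 minutes
Unavailability fraction = (100 - 99.95) / 100
Allowed downtime = 525600 * (100 - 99.95) / 100
Allowed downtime = 262.8 minutes

262.8 minutes


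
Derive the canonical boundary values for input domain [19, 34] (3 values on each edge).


Range: [19, 34]
Boundaries: just below min, min, min+1, max-1, max, just above max
Values: [18, 19, 20, 33, 34, 35]

[18, 19, 20, 33, 34, 35]


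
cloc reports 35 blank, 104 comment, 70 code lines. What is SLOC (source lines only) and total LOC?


Total LOC = blank + comment + code
Total LOC = 35 + 104 + 70 = 209
SLOC (source only) = code = 70

Total LOC: 209, SLOC: 70


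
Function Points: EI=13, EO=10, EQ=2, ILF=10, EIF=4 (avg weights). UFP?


UFP = EI*4 + EO*5 + EQ*4 + ILF*10 + EIF*7
UFP = 13*4 + 10*5 + 2*4 + 10*10 + 4*7
UFP = 52 + 50 + 8 + 100 + 28
UFP = 238

238


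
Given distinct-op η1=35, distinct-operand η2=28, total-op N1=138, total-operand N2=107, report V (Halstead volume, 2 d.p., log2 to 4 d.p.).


Formula: V = N * log2(η), where N = N1 + N2 and η = η1 + η2
η = 35 + 28 = 63
N = 138 + 107 = 245
log2(63) ≈ 5.9773
V = 245 * 5.9773 = 1464.44

1464.44


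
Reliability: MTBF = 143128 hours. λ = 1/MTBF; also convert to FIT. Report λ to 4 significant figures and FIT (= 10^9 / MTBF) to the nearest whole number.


Formula: λ = 1 / MTBF; FIT = λ × 1e9 = 1e9 / MTBF
λ = 1 / 143128 ≈ 6.987e-06 failures/hour
FIT = 1e9 / 143128 ≈ 6987 failures per 1e9 hours (nearest whole number)

λ = 6.987e-06 /h, FIT = 6987


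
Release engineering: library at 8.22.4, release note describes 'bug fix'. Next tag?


Current: 8.22.4
Change category: 'bug fix' → patch bump
SemVer rule: patch bump → increment PATCH (MAJOR and MINOR unchanged)
New: 8.22.5

8.22.5


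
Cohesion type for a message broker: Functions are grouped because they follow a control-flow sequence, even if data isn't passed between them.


Reasoning: Grouped by order of execution within a routine, not by data flow
Type: Procedural cohesion

Procedural cohesion


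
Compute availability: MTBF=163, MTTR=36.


Availability = MTBF / (MTBF + MTTR)
Availability = 163 / (163 + 36)
Availability = 163 / 199
Availability = 81.9095%

81.9095%


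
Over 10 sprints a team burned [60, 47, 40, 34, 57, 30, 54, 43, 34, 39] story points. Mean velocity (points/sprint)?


Formula: Avg velocity = Total points / Number of sprints
Points: [60, 47, 40, 34, 57, 30, 54, 43, 34, 39]
Sum = 60 + 47 + 40 + 34 + 57 + 30 + 54 + 43 + 34 + 39 = 438
Avg velocity = 438 / 10 = 43.8 points/sprint

43.8 points/sprint


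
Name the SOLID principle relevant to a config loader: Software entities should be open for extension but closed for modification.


This describes the Open/Closed Principle (OCP)

Open/Closed Principle (OCP)


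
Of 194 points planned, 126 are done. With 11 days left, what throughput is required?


Formula: Required rate = Remaining points / Days left
Remaining = 194 - 126 = 68 points
Required rate = 68 / 11 = 6.18 points/day

6.18 points/day


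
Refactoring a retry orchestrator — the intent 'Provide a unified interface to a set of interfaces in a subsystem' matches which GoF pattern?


This matches the Facade pattern

Facade


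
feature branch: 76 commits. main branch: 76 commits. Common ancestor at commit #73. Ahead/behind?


Common ancestor: commit #73
feature commits after divergence: 76 - 73 = 3
main commits after divergence: 76 - 73 = 3
feature is 3 commits ahead of main
main is 3 commits ahead of feature

feature ahead: 3, main ahead: 3


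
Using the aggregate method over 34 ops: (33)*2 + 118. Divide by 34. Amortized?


Formula: Amortized cost = Total cost / Operations
Total cost = (33 * 2) + (1 * 118)
Total cost = 66 + 118 = 184
Amortized = 184 / 34 = 5.4118

5.4118


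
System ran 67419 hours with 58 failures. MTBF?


Formula: MTBF = Total operating time / Number of failures
MTBF = 67419 / 58
MTBF = 1162.4 hours

1162.4 hours


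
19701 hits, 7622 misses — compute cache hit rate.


Formula: hit rate = hits / (hits + misses) * 100
hit rate = 19701 / (19701 + 7622) * 100
hit rate = 19701 / 27323 * 100
hit rate = 72.1%

72.1%


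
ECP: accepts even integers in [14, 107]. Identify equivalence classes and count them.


Constraint: even integers in [14, 107]
Class 1: x < 14 — out-of-range invalid
Class 2: x in [14,107] but odd — wrong type invalid
Class 3: x in [14,107] and even — valid
Class 4: x > 107 — out-of-range invalid
Total equivalence classes: 4

4 equivalence classes


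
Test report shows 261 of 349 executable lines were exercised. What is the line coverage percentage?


Coverage = covered / total * 100
Coverage = 261 / 349 * 100
Coverage = 74.79%

74.79%


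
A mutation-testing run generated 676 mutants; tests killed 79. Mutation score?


Mutation score = killed / total * 100
Mutation score = 79 / 676 * 100
Mutation score = 11.69%

11.69%


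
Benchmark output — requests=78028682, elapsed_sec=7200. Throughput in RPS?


Formula: throughput = requests / seconds
throughput = 78028682 / 7200
throughput = 10837.32 requests/second

10837.32 requests/second


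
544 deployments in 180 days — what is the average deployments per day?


Formula: deployments per day = releases / days
= 544 / 180
= 3.022 deploys/day
(equivalently, 21.16 deploys/week)

3.022 deploys/day


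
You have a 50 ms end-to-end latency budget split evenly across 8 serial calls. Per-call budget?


Formula: per_stage = total_budget / stages
per_stage = 50 / 8
per_stage = 6.25 ms

6.25 ms


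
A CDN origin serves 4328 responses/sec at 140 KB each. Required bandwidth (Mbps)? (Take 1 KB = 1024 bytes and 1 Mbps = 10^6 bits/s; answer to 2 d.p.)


Formula: Mbps = payload_bytes * RPS * 8 / 1e6
Payload per request = 140 KB = 140 * 1024 = 143360 bytes
Total bytes/sec = 143360 * 4328 = 620462080
Total bits/sec = 620462080 * 8 = 4963696640
Mbps = 4963696640 / 1e6 = 4963.7

4963.7 Mbps


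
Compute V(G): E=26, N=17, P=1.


Formula: V(G) = E - N + 2P
V(G) = 26 - 17 + 2*1
V(G) = 9 + 2
V(G) = 11

11


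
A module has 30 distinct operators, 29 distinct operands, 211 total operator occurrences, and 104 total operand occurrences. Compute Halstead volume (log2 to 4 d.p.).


Formula: V = N * log2(η), where N = N1 + N2 and η = η1 + η2
η = 30 + 29 = 59
N = 211 + 104 = 315
log2(59) ≈ 5.8826
V = 315 * 5.8826 = 1853.02

1853.02


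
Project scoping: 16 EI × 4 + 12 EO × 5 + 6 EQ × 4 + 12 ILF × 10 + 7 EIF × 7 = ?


UFP = EI*4 + EO*5 + EQ*4 + ILF*10 + EIF*7
UFP = 16*4 + 12*5 + 6*4 + 12*10 + 7*7
UFP = 64 + 60 + 24 + 120 + 49
UFP = 317

317


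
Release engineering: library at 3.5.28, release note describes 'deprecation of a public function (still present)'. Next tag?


Current: 3.5.28
Change category: 'deprecation of a public function (still present)' → minor bump
SemVer rule: minor bump → increment MINOR, reset PATCH to 0 (MAJOR unchanged)
New: 3.6.0

3.6.0


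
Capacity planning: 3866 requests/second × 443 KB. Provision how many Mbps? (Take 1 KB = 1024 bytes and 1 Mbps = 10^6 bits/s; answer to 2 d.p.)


Formula: Mbps = payload_bytes * RPS * 8 / 1e6
Payload per request = 443 KB = 443 * 1024 = 453632 bytes
Total bytes/sec = 453632 * 3866 = 1753741312
Total bits/sec = 1753741312 * 8 = 14029930496
Mbps = 14029930496 / 1e6 = 14029.93

14029.93 Mbps


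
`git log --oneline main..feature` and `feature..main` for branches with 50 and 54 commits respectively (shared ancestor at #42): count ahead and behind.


Common ancestor: commit #42
feature commits after divergence: 50 - 42 = 8
main commits after divergence: 54 - 42 = 12
feature is 8 commits ahead of main
main is 12 commits ahead of feature

feature ahead: 8, main ahead: 12


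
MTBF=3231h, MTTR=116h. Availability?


Availability = MTBF / (MTBF + MTTR)
Availability = 3231 / (3231 + 116)
Availability = 3231 / 3347
Availability = 96.5342%

96.5342%


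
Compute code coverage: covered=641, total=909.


Coverage = covered / total * 100
Coverage = 641 / 909 * 100
Coverage = 70.52%

70.52%


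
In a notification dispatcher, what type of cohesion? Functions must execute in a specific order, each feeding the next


Reasoning: Output of one is input to next
Type: Sequential cohesion

Sequential cohesion


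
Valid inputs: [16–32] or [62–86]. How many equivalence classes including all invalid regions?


Valid ranges: [16,32] and [62,86]
Class 1: x < 16 — invalid
Class 2: 16 ≤ x ≤ 32 — valid
Class 3: 32 < x < 62 — invalid (gap between ranges)
Class 4: 62 ≤ x ≤ 86 — valid
Class 5: x > 86 — invalid
Total equivalence classes: 5

5 equivalence classes


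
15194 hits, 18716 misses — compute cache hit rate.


Formula: hit rate = hits / (hits + misses) * 100
hit rate = 15194 / (15194 + 18716) * 100
hit rate = 15194 / 33910 * 100
hit rate = 44.81%

44.81%


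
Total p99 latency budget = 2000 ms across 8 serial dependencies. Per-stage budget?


Formula: per_stage = total_budget / stages
per_stage = 2000 / 8
per_stage = 250.0 ms

250.0 ms


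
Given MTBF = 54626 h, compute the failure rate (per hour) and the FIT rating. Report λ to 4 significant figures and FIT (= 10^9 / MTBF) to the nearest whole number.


Formula: λ = 1 / MTBF; FIT = λ × 1e9 = 1e9 / MTBF
λ = 1 / 54626 ≈ 1.831e-05 failures/hour
FIT = 1e9 / 54626 ≈ 18306 failures per 1e9 hours (nearest whole number)

λ = 1.831e-05 /h, FIT = 18306


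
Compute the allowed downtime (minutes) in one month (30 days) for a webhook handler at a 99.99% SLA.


Formula: allowed downtime = period * (100 - SLA) / 100
Period (month (30 days)) = 43200 minutes
Unavailability fraction = (100 - 99.99) / 100
Allowed downtime = 43200 * (100 - 99.99) / 100
Allowed downtime = 4.32 minutes

4.32 minutes


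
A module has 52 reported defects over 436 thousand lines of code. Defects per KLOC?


Defect density = defects / KLOC
Defect density = 52 / 436
Defect density = 0.119 defects/KLOC

0.119 defects/KLOC


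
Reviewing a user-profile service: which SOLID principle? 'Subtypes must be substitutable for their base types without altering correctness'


This describes the Liskov Substitution Principle (LSP)

Liskov Substitution Principle (LSP)


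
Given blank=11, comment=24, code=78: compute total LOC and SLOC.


Total LOC = blank + comment + code
Total LOC = 11 + 24 + 78 = 113
SLOC (source only) = code = 78

Total LOC: 113, SLOC: 78


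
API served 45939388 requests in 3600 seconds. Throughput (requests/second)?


Formula: throughput = requests / seconds
throughput = 45939388 / 3600
throughput = 12760.94 requests/second

12760.94 requests/second


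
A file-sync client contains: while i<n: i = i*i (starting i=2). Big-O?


Reasoning: squaring drives double-exponential growth; iterations ~ log log n
Complexity: O(log log n)

O(log log n)


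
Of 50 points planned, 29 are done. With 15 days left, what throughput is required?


Formula: Required rate = Remaining points / Days left
Remaining = 50 - 29 = 21 points
Required rate = 21 / 15 = 1.4 points/day

1.4 points/day


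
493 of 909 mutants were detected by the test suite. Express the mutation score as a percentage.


Mutation score = killed / total * 100
Mutation score = 493 / 909 * 100
Mutation score = 54.24%

54.24%


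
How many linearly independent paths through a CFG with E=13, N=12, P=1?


Formula: V(G) = E - N + 2P
V(G) = 13 - 12 + 2*1
V(G) = 1 + 2
V(G) = 3

3


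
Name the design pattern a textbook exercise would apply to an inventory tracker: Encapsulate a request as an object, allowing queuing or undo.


This matches the Command pattern

Command


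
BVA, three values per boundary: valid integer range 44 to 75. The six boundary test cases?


Range: [44, 75]
Boundaries: just below min, min, min+1, max-1, max, just above max
Values: [43, 44, 45, 74, 75, 76]

[43, 44, 45, 74, 75, 76]


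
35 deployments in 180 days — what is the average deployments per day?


Formula: deployments per day = releases / days
= 35 / 180
= 0.194 deploys/day
(equivalently, 1.36 deploys/week)

0.194 deploys/day


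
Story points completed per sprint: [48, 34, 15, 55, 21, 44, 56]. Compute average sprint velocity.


Formula: Avg velocity = Total points / Number of sprints
Points: [48, 34, 15, 55, 21, 44, 56]
Sum = 48 + 34 + 15 + 55 + 21 + 44 + 56 = 273
Avg velocity = 273 / 7 = 39.0 points/sprint

39.0 points/sprint
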